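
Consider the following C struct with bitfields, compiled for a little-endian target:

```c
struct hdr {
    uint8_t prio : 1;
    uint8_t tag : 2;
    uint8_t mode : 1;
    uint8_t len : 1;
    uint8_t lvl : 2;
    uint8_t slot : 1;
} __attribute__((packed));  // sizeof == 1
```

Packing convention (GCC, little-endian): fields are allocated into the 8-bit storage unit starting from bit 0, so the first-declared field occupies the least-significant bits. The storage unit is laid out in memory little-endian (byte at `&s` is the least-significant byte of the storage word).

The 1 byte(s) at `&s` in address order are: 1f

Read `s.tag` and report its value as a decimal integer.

3

[0]=0x1f (little-endian) → word 0x1f
prio [0+:1] = (word>>0) & 0x1 = 1
tag [1+:2] = (word>>1) & 0x3 = 3  ←
mode [3+:1] = (word>>3) & 0x1 = 1
len [4+:1] = (word>>4) & 0x1 = 1
lvl [5+:2] = (word>>5) & 0x3 = 0
slot [7+:1] = (word>>7) & 0x1 = 0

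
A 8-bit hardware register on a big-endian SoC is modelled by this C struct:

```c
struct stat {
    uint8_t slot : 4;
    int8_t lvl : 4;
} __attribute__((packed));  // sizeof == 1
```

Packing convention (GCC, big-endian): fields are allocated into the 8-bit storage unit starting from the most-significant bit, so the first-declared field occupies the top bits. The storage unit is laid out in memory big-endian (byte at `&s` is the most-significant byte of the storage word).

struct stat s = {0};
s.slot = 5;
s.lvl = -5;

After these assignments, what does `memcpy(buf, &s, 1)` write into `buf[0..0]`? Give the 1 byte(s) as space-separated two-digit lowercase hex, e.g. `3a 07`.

5b

slot (4b) val=5 bits=0x5 at bit 4: 0x50
lvl (4b) val=-5 bits=0xb at bit 0: 0x5b
word = 0x5b → big-endian bytes:
  [0]=0x5b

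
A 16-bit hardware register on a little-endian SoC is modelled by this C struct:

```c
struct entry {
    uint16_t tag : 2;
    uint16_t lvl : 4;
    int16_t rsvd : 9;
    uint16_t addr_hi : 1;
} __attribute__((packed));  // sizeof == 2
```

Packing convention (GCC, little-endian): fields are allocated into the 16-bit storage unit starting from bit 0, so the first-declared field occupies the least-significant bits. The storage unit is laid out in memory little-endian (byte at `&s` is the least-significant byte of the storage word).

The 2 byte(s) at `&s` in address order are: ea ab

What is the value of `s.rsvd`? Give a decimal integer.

[0]=0xea [1]=0xab (little-endian) → word 0xabea
tag [0+:2] = (word>>0) & 0x3 = 2
lvl [2+:4] = (word>>2) & 0xf = 10
rsvd [6+:9] = (word>>6) & 0x1ff = 175  ←
addr_hi [15+:1] = (word>>15) & 0x1 = 1
rsvd signed 9b, MSB=0: value = 175

175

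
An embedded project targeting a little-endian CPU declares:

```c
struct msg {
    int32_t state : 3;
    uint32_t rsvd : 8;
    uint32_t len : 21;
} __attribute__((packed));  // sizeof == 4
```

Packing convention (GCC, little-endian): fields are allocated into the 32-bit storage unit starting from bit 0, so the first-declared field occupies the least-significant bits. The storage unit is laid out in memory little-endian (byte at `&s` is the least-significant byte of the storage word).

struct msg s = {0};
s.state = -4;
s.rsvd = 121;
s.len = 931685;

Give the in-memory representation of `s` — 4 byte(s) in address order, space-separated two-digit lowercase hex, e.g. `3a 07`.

state:3 = -4 → 0x4 << 0 → word 0x00000004
rsvd:8 = 121 → 0x79 << 3 → word 0x000003cc
len:21 = 931685 → 0xe3765 << 11 → word 0x71bb2bcc
word = 0x71bb2bcc → little-endian bytes:
  [0]=0xcc  [1]=0x2b  [2]=0xbb  [3]=0x71

cc 2b bb 71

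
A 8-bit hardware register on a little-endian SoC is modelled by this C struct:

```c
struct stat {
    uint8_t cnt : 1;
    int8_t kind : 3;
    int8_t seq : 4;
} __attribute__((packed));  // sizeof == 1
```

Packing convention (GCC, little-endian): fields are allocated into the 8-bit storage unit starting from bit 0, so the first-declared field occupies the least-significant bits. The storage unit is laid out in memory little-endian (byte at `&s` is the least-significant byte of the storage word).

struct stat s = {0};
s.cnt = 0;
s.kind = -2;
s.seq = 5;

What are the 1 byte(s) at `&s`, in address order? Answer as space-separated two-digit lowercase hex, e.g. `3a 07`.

cnt:1 = 0 → 0x0 << 0 → word 0x00
kind:3 = -2 → 0x6 << 1 → word 0x0c
seq:4 = 5 → 0x5 << 4 → word 0x5c
word = 0x5c → little-endian bytes:
  [0]=0x5c

5c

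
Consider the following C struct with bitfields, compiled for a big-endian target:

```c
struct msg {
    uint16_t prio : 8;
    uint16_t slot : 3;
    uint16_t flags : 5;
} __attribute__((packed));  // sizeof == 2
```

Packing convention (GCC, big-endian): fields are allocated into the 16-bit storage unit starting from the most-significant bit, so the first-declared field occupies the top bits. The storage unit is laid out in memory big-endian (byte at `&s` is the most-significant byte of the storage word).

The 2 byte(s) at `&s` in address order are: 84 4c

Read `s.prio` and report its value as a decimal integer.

132

[0]=0x84 [1]=0x4c (big-endian) → word 0x844c
prio [8+:8] = (word>>8) & 0xff = 132  ←
slot [5+:3] = (word>>5) & 0x7 = 2
flags [0+:5] = (word>>0) & 0x1f = 12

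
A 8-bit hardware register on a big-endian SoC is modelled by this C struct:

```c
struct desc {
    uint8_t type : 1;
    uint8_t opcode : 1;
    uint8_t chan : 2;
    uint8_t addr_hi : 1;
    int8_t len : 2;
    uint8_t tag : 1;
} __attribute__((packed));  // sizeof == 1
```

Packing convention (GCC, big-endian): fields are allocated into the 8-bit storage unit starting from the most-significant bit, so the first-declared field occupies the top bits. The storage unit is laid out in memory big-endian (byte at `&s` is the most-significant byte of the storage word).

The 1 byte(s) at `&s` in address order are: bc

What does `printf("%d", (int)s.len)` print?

-2

[0]=0xbc (big-endian) → word 0xbc
type:1 @ bit 7 → (0xbc>>7)&0x1 = 0x1
opcode:1 @ bit 6 → (0xbc>>6)&0x1 = 0x0
chan:2 @ bit 4 → (0xbc>>4)&0x3 = 0x3
addr_hi:1 @ bit 3 → (0xbc>>3)&0x1 = 0x1
len:2 @ bit 1 → (0xbc>>1)&0x3 = 0x2  ←
tag:1 @ bit 0 → (0xbc>>0)&0x1 = 0x0
len signed 2b, MSB=1: 2 - 4 = -2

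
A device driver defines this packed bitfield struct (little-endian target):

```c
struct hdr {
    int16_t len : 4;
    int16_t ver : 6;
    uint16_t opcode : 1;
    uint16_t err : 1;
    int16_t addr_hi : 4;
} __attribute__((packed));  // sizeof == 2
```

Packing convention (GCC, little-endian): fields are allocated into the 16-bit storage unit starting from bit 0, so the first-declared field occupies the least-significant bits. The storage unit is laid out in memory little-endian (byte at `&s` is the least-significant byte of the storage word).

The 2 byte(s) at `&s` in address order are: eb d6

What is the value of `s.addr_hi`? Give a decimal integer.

[0]=0xeb [1]=0xd6 (little-endian) → word 0xd6eb
len:4 @ bit 0 → (0xd6eb>>0)&0xf = 0xb
ver:6 @ bit 4 → (0xd6eb>>4)&0x3f = 0x2e
opcode:1 @ bit 10 → (0xd6eb>>10)&0x1 = 0x1
err:1 @ bit 11 → (0xd6eb>>11)&0x1 = 0x0
addr_hi:4 @ bit 12 → (0xd6eb>>12)&0xf = 0xd  ←
addr_hi signed 4b, MSB=1: 13 - 16 = -3

-3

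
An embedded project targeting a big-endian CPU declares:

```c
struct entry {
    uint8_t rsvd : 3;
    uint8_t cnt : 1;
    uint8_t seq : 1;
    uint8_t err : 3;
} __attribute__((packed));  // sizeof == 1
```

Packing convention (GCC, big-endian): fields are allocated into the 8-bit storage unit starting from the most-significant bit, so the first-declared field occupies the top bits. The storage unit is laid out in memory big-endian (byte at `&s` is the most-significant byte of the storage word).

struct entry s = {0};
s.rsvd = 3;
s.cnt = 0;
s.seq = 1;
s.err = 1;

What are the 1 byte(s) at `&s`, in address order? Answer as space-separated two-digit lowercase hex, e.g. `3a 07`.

69

rsvd (3b) val=3 bits=0x3 at bit 5: 0x60
cnt (1b) val=0 bits=0x0 at bit 4: 0x60
seq (1b) val=1 bits=0x1 at bit 3: 0x68
err (3b) val=1 bits=0x1 at bit 0: 0x69
word = 0x69 → big-endian bytes:
  [0]=0x69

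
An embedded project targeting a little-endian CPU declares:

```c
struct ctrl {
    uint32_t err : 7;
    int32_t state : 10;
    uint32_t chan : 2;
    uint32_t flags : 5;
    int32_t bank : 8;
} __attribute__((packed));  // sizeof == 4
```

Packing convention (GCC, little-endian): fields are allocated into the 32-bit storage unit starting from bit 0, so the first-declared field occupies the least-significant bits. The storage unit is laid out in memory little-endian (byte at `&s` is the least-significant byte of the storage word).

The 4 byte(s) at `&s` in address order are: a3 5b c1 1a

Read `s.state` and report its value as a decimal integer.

[0]=0xa3 [1]=0x5b [2]=0xc1 [3]=0x1a (little-endian) → word 0x1ac15ba3
err:7 @ bit 0 → (0x1ac15ba3>>0)&0x7f = 0x23
state:10 @ bit 7 → (0x1ac15ba3>>7)&0x3ff = 0x2b7  ←
chan:2 @ bit 17 → (0x1ac15ba3>>17)&0x3 = 0x0
flags:5 @ bit 19 → (0x1ac15ba3>>19)&0x1f = 0x18
bank:8 @ bit 24 → (0x1ac15ba3>>24)&0xff = 0x1a
state signed 10b, MSB=1: 695 - 1024 = -329

-329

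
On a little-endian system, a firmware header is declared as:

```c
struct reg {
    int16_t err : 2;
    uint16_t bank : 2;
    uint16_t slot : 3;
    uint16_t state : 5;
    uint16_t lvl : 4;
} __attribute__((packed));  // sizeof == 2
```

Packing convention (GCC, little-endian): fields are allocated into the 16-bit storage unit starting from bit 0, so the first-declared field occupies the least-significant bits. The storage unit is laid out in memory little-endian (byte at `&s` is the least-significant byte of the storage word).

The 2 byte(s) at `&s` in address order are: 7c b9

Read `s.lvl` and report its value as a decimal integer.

[0]=0x7c [1]=0xb9 (little-endian) → word 0xb97c
err [0+:2] = (word>>0) & 0x3 = 0
bank [2+:2] = (word>>2) & 0x3 = 3
slot [4+:3] = (word>>4) & 0x7 = 7
state [7+:5] = (word>>7) & 0x1f = 18
lvl [12+:4] = (word>>12) & 0xf = 11  ←

11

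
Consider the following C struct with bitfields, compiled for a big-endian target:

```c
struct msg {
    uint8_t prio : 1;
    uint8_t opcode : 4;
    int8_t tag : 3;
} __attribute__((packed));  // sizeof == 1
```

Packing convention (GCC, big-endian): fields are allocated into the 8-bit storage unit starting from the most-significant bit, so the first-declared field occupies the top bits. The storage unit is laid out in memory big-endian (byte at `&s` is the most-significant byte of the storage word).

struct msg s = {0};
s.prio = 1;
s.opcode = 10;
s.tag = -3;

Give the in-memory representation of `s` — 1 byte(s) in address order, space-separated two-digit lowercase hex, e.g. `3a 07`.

d5

[7+:1] prio=1 & 0x1 = 0x1; word=0x80
[3+:4] opcode=10 & 0xf = 0xa; word=0xd0
[0+:3] tag=-3 & 0x7 = 0x5; word=0xd5
word = 0xd5 → big-endian bytes:
  [0]=0xd5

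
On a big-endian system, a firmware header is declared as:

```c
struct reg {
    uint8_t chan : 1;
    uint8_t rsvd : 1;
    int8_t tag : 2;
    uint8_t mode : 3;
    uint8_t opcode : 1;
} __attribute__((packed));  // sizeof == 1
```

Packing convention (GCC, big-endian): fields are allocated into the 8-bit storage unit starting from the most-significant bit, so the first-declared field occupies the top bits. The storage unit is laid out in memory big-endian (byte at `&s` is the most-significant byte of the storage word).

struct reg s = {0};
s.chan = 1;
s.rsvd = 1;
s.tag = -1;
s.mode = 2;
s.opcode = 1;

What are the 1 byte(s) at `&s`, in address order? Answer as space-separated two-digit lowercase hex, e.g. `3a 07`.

chan:1 = 1 → 0x1 << 7 → word 0x80
rsvd:1 = 1 → 0x1 << 6 → word 0xc0
tag:2 = -1 → 0x3 << 4 → word 0xf0
mode:3 = 2 → 0x2 << 1 → word 0xf4
opcode:1 = 1 → 0x1 << 0 → word 0xf5
word = 0xf5 → big-endian bytes:
  [0]=0xf5

f5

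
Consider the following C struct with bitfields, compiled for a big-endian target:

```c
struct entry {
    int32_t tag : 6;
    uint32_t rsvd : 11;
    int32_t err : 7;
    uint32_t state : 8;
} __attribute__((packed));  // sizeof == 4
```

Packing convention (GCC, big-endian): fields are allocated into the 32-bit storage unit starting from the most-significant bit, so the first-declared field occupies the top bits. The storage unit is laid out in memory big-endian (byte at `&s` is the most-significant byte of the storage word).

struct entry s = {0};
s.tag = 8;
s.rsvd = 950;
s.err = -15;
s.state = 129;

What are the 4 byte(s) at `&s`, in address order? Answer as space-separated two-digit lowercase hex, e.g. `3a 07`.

21 db 71 81

tag:6 = 8 → 0x8 << 26 → word 0x20000000
rsvd:11 = 950 → 0x3b6 << 15 → word 0x21db0000
err:7 = -15 → 0x71 << 8 → word 0x21db7100
state:8 = 129 → 0x81 << 0 → word 0x21db7181
word = 0x21db7181 → big-endian bytes:
  [0]=0x21  [1]=0xdb  [2]=0x71  [3]=0x81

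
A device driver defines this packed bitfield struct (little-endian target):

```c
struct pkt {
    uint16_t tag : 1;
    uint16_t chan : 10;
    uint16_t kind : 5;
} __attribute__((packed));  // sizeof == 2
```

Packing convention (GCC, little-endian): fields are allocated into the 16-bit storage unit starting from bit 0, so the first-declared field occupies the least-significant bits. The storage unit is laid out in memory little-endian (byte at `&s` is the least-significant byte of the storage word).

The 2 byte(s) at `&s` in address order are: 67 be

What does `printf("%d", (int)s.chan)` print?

[0]=0x67 [1]=0xbe (little-endian) → word 0xbe67
tag [0+:1] = (word>>0) & 0x1 = 1
chan [1+:10] = (word>>1) & 0x3ff = 819  ←
kind [11+:5] = (word>>11) & 0x1f = 23

819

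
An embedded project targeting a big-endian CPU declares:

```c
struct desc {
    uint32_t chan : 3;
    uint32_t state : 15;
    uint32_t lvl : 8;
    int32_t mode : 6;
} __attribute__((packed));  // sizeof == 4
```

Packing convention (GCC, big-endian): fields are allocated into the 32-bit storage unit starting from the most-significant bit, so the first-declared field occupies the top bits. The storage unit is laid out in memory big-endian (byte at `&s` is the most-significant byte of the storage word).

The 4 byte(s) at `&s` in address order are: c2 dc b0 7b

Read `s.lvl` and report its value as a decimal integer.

[0]=0xc2 [1]=0xdc [2]=0xb0 [3]=0x7b (big-endian) → word 0xc2dcb07b
chan [29+:3] = (word>>29) & 0x7 = 6
state [14+:15] = (word>>14) & 0x7fff = 2930
lvl [6+:8] = (word>>6) & 0xff = 193  ←
mode [0+:6] = (word>>0) & 0x3f = 59

193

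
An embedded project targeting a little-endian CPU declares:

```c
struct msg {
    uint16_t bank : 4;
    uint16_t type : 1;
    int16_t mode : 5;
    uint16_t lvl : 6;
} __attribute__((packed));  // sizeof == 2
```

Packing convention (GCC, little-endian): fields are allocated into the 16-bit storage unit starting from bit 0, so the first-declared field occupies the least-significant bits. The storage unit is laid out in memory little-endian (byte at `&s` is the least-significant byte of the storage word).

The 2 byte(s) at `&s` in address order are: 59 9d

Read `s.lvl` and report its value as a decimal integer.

[0]=0x59 [1]=0x9d (little-endian) → word 0x9d59
bank [0+:4] = (word>>0) & 0xf = 9
type [4+:1] = (word>>4) & 0x1 = 1
mode [5+:5] = (word>>5) & 0x1f = 10
lvl [10+:6] = (word>>10) & 0x3f = 39  ←

39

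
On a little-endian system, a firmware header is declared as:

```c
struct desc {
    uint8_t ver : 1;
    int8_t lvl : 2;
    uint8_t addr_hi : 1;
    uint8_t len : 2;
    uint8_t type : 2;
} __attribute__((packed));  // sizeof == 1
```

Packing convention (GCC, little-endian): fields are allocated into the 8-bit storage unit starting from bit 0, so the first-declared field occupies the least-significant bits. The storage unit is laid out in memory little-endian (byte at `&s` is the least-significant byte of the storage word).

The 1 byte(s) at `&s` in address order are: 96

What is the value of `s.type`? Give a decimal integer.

[0]=0x96 (little-endian) → word 0x96
ver:1 @ bit 0 → (0x96>>0)&0x1 = 0x0
lvl:2 @ bit 1 → (0x96>>1)&0x3 = 0x3
addr_hi:1 @ bit 3 → (0x96>>3)&0x1 = 0x0
len:2 @ bit 4 → (0x96>>4)&0x3 = 0x1
type:2 @ bit 6 → (0x96>>6)&0x3 = 0x2  ←

2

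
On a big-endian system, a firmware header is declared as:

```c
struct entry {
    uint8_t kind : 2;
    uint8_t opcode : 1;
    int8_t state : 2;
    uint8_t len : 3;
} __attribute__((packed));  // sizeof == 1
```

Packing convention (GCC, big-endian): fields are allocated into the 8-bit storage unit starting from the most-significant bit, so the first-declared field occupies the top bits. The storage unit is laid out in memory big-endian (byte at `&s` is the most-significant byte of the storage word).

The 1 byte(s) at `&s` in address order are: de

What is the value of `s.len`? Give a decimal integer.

6

[0]=0xde (big-endian) → word 0xde
kind:2 @ bit 6 → (0xde>>6)&0x3 = 0x3
opcode:1 @ bit 5 → (0xde>>5)&0x1 = 0x0
state:2 @ bit 3 → (0xde>>3)&0x3 = 0x3
len:3 @ bit 0 → (0xde>>0)&0x7 = 0x6  ←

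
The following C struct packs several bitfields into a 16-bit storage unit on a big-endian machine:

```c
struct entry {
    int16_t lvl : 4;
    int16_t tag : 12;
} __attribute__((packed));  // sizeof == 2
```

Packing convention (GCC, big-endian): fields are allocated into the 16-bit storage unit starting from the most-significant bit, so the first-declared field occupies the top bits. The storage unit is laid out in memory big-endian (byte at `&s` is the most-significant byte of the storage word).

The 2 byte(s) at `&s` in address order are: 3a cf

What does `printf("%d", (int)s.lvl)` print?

[0]=0x3a [1]=0xcf (big-endian) → word 0x3acf
lvl:4 @ bit 12 → (0x3acf>>12)&0xf = 0x3  ←
tag:12 @ bit 0 → (0x3acf>>0)&0xfff = 0xacf
lvl signed 4b, MSB=0: value = 3

3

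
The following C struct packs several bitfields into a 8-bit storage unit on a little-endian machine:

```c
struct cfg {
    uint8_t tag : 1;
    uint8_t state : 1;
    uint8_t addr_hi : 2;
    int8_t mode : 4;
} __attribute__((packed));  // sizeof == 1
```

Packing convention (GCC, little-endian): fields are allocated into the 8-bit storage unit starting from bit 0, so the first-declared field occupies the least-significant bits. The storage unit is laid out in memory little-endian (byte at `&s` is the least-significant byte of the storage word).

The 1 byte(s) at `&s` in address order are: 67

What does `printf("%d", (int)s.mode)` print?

[0]=0x67 (little-endian) → word 0x67
tag:1 @ bit 0 → (0x67>>0)&0x1 = 0x1
state:1 @ bit 1 → (0x67>>1)&0x1 = 0x1
addr_hi:2 @ bit 2 → (0x67>>2)&0x3 = 0x1
mode:4 @ bit 4 → (0x67>>4)&0xf = 0x6  ←
mode signed 4b, MSB=0: value = 6

6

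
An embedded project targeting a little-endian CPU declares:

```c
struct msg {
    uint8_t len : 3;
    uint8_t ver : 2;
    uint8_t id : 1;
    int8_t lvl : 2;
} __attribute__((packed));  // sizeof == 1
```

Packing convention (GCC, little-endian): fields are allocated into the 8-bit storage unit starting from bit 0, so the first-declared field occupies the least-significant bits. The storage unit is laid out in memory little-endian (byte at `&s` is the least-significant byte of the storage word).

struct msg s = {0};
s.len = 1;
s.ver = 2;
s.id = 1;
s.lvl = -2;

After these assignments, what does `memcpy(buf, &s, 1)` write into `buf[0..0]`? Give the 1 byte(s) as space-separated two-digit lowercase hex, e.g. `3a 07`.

len (3b) val=1 bits=0x1 at bit 0: 0x01
ver (2b) val=2 bits=0x2 at bit 3: 0x11
id (1b) val=1 bits=0x1 at bit 5: 0x31
lvl (2b) val=-2 bits=0x2 at bit 6: 0xb1
word = 0xb1 → little-endian bytes:
  [0]=0xb1

b1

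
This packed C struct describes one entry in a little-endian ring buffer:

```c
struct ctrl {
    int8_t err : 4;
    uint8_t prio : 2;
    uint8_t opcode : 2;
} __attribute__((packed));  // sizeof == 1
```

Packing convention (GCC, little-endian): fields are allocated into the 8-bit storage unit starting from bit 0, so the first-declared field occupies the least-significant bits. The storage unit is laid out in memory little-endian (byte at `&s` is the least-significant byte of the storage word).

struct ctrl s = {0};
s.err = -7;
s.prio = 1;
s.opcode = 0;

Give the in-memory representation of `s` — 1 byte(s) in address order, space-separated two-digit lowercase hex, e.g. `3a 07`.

19

err (4b) val=-7 bits=0x9 at bit 0: 0x09
prio (2b) val=1 bits=0x1 at bit 4: 0x19
opcode (2b) val=0 bits=0x0 at bit 6: 0x19
word = 0x19 → little-endian bytes:
  [0]=0x19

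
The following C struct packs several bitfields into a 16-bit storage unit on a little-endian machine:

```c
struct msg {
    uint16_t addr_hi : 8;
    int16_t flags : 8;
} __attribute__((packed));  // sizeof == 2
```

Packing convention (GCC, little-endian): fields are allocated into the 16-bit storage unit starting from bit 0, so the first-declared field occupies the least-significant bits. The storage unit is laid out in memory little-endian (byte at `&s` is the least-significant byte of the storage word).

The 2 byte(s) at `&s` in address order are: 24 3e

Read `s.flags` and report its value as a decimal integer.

[0]=0x24 [1]=0x3e (little-endian) → word 0x3e24
addr_hi [0+:8] = (word>>0) & 0xff = 36
flags [8+:8] = (word>>8) & 0xff = 62  ←
flags signed 8b, MSB=0: value = 62

62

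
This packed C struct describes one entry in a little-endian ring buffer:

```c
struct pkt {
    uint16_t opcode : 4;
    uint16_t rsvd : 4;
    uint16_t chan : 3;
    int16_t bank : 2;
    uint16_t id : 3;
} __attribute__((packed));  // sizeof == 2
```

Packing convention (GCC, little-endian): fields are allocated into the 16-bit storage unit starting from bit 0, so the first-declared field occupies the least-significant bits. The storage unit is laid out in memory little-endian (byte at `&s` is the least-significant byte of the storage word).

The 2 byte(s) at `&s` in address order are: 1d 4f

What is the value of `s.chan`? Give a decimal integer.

7

[0]=0x1d [1]=0x4f (little-endian) → word 0x4f1d
opcode [0+:4] = (word>>0) & 0xf = 13
rsvd [4+:4] = (word>>4) & 0xf = 1
chan [8+:3] = (word>>8) & 0x7 = 7  ←
bank [11+:2] = (word>>11) & 0x3 = 1
id [13+:3] = (word>>13) & 0x7 = 2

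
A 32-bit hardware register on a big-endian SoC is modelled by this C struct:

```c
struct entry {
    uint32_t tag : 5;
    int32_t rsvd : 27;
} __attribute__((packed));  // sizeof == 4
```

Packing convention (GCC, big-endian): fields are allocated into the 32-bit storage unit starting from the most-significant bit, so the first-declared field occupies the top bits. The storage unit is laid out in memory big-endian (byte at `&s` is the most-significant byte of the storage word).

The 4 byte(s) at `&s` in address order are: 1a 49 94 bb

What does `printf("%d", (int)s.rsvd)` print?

[0]=0x1a [1]=0x49 [2]=0x94 [3]=0xbb (big-endian) → word 0x1a4994bb
tag [27+:5] = (word>>27) & 0x1f = 3
rsvd [0+:27] = (word>>0) & 0x7ffffff = 38376635  ←
rsvd signed 27b, MSB=0: value = 38376635

38376635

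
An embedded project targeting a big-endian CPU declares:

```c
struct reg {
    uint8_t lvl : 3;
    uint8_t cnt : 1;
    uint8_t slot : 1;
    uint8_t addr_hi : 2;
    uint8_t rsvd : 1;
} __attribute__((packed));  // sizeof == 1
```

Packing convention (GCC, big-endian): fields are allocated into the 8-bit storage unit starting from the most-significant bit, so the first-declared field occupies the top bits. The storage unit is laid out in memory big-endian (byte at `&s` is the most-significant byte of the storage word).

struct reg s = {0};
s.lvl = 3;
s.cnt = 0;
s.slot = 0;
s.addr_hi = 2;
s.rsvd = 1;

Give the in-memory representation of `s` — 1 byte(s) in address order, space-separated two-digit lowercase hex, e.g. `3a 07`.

lvl (3b) val=3 bits=0x3 at bit 5: 0x60
cnt (1b) val=0 bits=0x0 at bit 4: 0x60
slot (1b) val=0 bits=0x0 at bit 3: 0x60
addr_hi (2b) val=2 bits=0x2 at bit 1: 0x64
rsvd (1b) val=1 bits=0x1 at bit 0: 0x65
word = 0x65 → big-endian bytes:
  [0]=0x65

65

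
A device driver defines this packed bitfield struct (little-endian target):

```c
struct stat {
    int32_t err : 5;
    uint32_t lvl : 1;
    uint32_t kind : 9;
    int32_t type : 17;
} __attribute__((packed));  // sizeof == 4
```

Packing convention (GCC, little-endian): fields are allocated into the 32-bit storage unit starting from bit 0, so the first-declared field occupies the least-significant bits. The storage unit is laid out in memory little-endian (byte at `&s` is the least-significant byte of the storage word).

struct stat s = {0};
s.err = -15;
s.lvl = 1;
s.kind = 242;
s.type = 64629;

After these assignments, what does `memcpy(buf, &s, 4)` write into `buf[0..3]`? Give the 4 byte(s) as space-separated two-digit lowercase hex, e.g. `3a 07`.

b1 bc 3a 7e

err:5 = -15 → 0x11 << 0 → word 0x00000011
lvl:1 = 1 → 0x1 << 5 → word 0x00000031
kind:9 = 242 → 0xf2 << 6 → word 0x00003cb1
type:17 = 64629 → 0xfc75 << 15 → word 0x7e3abcb1
word = 0x7e3abcb1 → little-endian bytes:
  [0]=0xb1  [1]=0xbc  [2]=0x3a  [3]=0x7e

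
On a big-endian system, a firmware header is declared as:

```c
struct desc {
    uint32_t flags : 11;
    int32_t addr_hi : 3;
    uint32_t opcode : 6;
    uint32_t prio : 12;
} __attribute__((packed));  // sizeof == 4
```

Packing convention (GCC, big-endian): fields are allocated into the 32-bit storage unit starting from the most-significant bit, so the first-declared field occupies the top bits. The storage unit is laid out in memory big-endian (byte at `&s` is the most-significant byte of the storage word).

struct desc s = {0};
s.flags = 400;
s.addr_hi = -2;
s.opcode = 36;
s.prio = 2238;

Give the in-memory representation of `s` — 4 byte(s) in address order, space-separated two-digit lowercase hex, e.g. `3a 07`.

[21+:11] flags=400 & 0x7ff = 0x190; word=0x32000000
[18+:3] addr_hi=-2 & 0x7 = 0x6; word=0x32180000
[12+:6] opcode=36 & 0x3f = 0x24; word=0x321a4000
[0+:12] prio=2238 & 0xfff = 0x8be; word=0x321a48be
word = 0x321a48be → big-endian bytes:
  [0]=0x32  [1]=0x1a  [2]=0x48  [3]=0xbe

32 1a 48 be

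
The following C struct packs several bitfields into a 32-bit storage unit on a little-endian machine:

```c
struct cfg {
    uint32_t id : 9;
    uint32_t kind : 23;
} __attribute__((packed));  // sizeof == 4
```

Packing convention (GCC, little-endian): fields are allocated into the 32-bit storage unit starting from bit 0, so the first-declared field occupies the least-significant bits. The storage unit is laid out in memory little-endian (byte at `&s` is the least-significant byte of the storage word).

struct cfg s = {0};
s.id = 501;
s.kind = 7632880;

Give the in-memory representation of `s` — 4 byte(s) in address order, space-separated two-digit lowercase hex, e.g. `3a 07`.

[0+:9] id=501 & 0x1ff = 0x1f5; word=0x000001f5
[9+:23] kind=7632880 & 0x7fffff = 0x7477f0; word=0xe8efe1f5
word = 0xe8efe1f5 → little-endian bytes:
  [0]=0xf5  [1]=0xe1  [2]=0xef  [3]=0xe8

f5 e1 ef e8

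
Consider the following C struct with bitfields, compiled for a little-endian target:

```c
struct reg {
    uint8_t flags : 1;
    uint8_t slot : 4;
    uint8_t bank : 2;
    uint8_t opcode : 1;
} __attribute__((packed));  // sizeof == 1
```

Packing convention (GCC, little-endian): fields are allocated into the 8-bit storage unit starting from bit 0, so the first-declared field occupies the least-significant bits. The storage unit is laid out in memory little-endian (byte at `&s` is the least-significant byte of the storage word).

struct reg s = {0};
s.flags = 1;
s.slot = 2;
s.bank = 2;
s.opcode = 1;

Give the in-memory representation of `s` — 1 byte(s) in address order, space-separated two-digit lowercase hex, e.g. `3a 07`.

flags (1b) val=1 bits=0x1 at bit 0: 0x01
slot (4b) val=2 bits=0x2 at bit 1: 0x05
bank (2b) val=2 bits=0x2 at bit 5: 0x45
opcode (1b) val=1 bits=0x1 at bit 7: 0xc5
word = 0xc5 → little-endian bytes:
  [0]=0xc5

c5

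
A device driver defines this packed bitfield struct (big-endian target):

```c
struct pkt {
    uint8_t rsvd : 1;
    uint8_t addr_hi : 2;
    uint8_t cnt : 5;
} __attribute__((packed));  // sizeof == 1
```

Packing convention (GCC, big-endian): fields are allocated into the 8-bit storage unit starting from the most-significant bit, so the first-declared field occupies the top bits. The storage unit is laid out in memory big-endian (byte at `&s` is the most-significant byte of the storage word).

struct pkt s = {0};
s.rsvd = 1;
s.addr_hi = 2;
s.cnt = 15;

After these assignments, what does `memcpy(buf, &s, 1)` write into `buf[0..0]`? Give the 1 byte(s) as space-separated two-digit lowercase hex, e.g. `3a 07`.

cf

rsvd (1b) val=1 bits=0x1 at bit 7: 0x80
addr_hi (2b) val=2 bits=0x2 at bit 5: 0xc0
cnt (5b) val=15 bits=0xf at bit 0: 0xcf
word = 0xcf → big-endian bytes:
  [0]=0xcf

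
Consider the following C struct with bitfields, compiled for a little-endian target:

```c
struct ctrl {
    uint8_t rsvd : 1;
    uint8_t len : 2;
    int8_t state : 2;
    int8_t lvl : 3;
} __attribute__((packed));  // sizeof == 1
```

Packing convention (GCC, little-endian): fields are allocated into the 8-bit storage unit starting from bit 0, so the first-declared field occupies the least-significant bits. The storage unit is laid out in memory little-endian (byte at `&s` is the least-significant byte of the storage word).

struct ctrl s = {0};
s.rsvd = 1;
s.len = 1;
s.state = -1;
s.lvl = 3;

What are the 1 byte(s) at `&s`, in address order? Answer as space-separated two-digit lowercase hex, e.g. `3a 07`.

rsvd (1b) val=1 bits=0x1 at bit 0: 0x01
len (2b) val=1 bits=0x1 at bit 1: 0x03
state (2b) val=-1 bits=0x3 at bit 3: 0x1b
lvl (3b) val=3 bits=0x3 at bit 5: 0x7b
word = 0x7b → little-endian bytes:
  [0]=0x7b

7b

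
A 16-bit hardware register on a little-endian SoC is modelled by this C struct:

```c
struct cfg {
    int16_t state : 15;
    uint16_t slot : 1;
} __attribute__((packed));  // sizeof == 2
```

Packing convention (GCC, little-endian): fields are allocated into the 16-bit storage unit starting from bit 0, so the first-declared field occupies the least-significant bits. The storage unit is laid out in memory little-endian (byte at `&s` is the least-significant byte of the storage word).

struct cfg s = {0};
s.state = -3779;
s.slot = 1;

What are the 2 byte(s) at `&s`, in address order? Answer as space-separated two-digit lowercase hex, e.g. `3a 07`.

3d f1

state (15b) val=-3779 bits=0x713d at bit 0: 0x713d
slot (1b) val=1 bits=0x1 at bit 15: 0xf13d
word = 0xf13d → little-endian bytes:
  [0]=0x3d  [1]=0xf1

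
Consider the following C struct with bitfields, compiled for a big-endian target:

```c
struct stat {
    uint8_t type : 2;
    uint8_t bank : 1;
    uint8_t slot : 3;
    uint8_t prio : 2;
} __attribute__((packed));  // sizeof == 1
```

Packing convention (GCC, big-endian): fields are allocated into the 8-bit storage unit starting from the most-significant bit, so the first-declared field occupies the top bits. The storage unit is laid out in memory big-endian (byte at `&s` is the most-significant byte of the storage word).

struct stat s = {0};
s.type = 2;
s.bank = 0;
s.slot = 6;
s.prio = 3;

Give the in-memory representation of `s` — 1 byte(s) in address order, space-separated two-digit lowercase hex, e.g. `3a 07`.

9b

type (2b) val=2 bits=0x2 at bit 6: 0x80
bank (1b) val=0 bits=0x0 at bit 5: 0x80
slot (3b) val=6 bits=0x6 at bit 2: 0x98
prio (2b) val=3 bits=0x3 at bit 0: 0x9b
word = 0x9b → big-endian bytes:
  [0]=0x9b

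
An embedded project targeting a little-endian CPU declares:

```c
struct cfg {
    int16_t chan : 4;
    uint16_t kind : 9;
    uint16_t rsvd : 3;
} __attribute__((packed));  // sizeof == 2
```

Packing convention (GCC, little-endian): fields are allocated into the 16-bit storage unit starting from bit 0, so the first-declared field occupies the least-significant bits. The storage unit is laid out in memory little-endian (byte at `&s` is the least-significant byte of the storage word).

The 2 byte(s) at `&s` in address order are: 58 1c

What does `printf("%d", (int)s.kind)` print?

453

[0]=0x58 [1]=0x1c (little-endian) → word 0x1c58
chan:4 @ bit 0 → (0x1c58>>0)&0xf = 0x8
kind:9 @ bit 4 → (0x1c58>>4)&0x1ff = 0x1c5  ←
rsvd:3 @ bit 13 → (0x1c58>>13)&0x7 = 0x0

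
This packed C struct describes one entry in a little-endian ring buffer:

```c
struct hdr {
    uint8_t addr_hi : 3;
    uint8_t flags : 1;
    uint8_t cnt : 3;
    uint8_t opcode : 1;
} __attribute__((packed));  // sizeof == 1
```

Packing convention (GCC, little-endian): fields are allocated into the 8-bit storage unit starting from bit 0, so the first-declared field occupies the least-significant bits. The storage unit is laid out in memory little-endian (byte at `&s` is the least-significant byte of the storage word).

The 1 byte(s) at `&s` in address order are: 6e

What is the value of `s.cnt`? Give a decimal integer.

6

[0]=0x6e (little-endian) → word 0x6e
addr_hi:3 @ bit 0 → (0x6e>>0)&0x7 = 0x6
flags:1 @ bit 3 → (0x6e>>3)&0x1 = 0x1
cnt:3 @ bit 4 → (0x6e>>4)&0x7 = 0x6  ←
opcode:1 @ bit 7 → (0x6e>>7)&0x1 = 0x0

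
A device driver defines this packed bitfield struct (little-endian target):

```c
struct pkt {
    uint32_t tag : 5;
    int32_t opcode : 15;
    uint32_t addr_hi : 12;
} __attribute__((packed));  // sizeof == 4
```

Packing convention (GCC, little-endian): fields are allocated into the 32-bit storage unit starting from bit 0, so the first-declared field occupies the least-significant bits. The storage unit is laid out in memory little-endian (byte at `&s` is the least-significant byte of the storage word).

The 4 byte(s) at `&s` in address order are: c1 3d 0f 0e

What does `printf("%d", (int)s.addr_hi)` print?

224

[0]=0xc1 [1]=0x3d [2]=0x0f [3]=0x0e (little-endian) → word 0x0e0f3dc1
tag [0+:5] = (word>>0) & 0x1f = 1
opcode [5+:15] = (word>>5) & 0x7fff = 31214
addr_hi [20+:12] = (word>>20) & 0xfff = 224  ←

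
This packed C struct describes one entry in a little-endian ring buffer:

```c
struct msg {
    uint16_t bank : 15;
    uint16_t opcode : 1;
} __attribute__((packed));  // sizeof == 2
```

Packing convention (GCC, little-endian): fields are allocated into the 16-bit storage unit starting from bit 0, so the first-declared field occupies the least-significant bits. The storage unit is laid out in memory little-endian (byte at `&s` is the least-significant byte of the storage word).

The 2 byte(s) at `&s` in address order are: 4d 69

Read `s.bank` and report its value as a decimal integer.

26957

[0]=0x4d [1]=0x69 (little-endian) → word 0x694d
bank:15 @ bit 0 → (0x694d>>0)&0x7fff = 0x694d  ←
opcode:1 @ bit 15 → (0x694d>>15)&0x1 = 0x0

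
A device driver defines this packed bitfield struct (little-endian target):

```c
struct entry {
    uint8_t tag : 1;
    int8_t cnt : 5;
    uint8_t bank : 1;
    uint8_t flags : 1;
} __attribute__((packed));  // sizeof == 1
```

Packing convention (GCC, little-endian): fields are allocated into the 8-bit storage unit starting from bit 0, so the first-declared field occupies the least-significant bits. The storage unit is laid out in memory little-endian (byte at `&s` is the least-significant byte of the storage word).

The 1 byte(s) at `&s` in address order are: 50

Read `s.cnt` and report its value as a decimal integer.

[0]=0x50 (little-endian) → word 0x50
tag [0+:1] = (word>>0) & 0x1 = 0
cnt [1+:5] = (word>>1) & 0x1f = 8  ←
bank [6+:1] = (word>>6) & 0x1 = 1
flags [7+:1] = (word>>7) & 0x1 = 0
cnt signed 5b, MSB=0: value = 8

8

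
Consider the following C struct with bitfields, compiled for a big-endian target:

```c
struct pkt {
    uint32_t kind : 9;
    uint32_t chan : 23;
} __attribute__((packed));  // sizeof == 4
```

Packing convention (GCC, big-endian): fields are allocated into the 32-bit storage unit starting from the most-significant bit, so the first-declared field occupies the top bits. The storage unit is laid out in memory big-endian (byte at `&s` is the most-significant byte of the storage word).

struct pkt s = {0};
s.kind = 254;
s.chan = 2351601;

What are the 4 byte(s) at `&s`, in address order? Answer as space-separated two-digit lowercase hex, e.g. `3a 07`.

kind:9 = 254 → 0xfe << 23 → word 0x7f000000
chan:23 = 2351601 → 0x23e1f1 << 0 → word 0x7f23e1f1
word = 0x7f23e1f1 → big-endian bytes:
  [0]=0x7f  [1]=0x23  [2]=0xe1  [3]=0xf1

7f 23 e1 f1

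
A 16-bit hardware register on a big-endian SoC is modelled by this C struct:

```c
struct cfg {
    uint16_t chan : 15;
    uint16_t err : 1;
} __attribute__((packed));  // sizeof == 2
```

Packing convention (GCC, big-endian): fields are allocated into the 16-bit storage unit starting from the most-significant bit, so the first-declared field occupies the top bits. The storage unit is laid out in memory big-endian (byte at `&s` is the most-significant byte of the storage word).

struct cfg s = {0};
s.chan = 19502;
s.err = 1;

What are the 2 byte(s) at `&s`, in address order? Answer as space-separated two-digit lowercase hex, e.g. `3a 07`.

[1+:15] chan=19502 & 0x7fff = 0x4c2e; word=0x985c
[0+:1] err=1 & 0x1 = 0x1; word=0x985d
word = 0x985d → big-endian bytes:
  [0]=0x98  [1]=0x5d

98 5d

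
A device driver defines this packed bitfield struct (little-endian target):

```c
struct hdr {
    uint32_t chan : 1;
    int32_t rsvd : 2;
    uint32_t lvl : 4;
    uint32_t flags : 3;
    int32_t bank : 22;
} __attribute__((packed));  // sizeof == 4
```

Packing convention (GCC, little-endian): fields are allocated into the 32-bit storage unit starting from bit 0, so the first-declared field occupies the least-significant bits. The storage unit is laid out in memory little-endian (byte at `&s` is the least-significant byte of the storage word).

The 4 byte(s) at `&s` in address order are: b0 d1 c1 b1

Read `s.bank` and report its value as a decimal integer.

[0]=0xb0 [1]=0xd1 [2]=0xc1 [3]=0xb1 (little-endian) → word 0xb1c1d1b0
chan:1 @ bit 0 → (0xb1c1d1b0>>0)&0x1 = 0x0
rsvd:2 @ bit 1 → (0xb1c1d1b0>>1)&0x3 = 0x0
lvl:4 @ bit 3 → (0xb1c1d1b0>>3)&0xf = 0x6
flags:3 @ bit 7 → (0xb1c1d1b0>>7)&0x7 = 0x3
bank:22 @ bit 10 → (0xb1c1d1b0>>10)&0x3fffff = 0x2c7074  ←
bank signed 22b, MSB=1: 2912372 - 4194304 = -1281932

-1281932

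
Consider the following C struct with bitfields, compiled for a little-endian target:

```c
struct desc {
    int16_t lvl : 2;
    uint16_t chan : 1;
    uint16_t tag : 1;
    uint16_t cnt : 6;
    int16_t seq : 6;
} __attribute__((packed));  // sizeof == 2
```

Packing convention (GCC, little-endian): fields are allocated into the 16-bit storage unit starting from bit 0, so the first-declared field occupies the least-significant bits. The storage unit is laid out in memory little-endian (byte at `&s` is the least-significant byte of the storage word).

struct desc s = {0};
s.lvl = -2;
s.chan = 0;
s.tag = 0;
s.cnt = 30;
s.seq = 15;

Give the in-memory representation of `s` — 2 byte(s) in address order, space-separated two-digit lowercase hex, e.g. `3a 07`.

lvl:2 = -2 → 0x2 << 0 → word 0x0002
chan:1 = 0 → 0x0 << 2 → word 0x0002
tag:1 = 0 → 0x0 << 3 → word 0x0002
cnt:6 = 30 → 0x1e << 4 → word 0x01e2
seq:6 = 15 → 0xf << 10 → word 0x3de2
word = 0x3de2 → little-endian bytes:
  [0]=0xe2  [1]=0x3d

e2 3d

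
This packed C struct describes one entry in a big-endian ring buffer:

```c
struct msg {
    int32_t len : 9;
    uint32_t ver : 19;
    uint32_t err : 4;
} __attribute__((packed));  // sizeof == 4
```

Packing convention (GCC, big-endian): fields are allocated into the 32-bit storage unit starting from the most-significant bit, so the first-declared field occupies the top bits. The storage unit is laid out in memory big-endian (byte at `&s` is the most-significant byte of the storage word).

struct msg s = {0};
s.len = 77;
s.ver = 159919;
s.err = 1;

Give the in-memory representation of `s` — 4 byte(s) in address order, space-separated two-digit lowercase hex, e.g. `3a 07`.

26 a7 0a f1

[23+:9] len=77 & 0x1ff = 0x4d; word=0x26800000
[4+:19] ver=159919 & 0x7ffff = 0x270af; word=0x26a70af0
[0+:4] err=1 & 0xf = 0x1; word=0x26a70af1
word = 0x26a70af1 → big-endian bytes:
  [0]=0x26  [1]=0xa7  [2]=0x0a  [3]=0xf1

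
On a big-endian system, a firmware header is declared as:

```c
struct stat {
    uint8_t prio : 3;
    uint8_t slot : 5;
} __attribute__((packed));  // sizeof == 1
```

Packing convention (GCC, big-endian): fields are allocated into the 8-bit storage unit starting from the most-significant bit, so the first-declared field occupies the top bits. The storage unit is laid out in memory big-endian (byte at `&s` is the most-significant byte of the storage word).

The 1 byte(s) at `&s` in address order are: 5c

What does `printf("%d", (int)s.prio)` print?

[0]=0x5c (big-endian) → word 0x5c
prio [5+:3] = (word>>5) & 0x7 = 2  ←
slot [0+:5] = (word>>0) & 0x1f = 28

2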